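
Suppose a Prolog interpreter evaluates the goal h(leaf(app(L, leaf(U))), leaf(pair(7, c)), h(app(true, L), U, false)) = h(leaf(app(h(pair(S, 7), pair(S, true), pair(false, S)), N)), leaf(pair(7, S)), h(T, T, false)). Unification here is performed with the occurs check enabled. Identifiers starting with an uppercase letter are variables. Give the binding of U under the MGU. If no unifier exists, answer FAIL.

app(true, h(pair(c, 7), pair(c, true), pair(false, c)))

Decompose h/3: leaf(app(L, leaf(U))) = leaf(app(h(pair(S, 7), pair(S, true), pair(false, S)), N)),  leaf(pair(7, c)) = leaf(pair(7, S)),  h(app(true, L), U, false) = h(T, T, false).
Decompose leaf/1: app(L, leaf(U)) = app(h(pair(S, 7), pair(S, true), pair(false, S)), N).
Decompose app/2: L = h(pair(S, 7), pair(S, true), pair(false, S)),  leaf(U) = N.
Bind L := h(pair(S, 7), pair(S, true), pair(false, S)); substituting into the one remaining equation that mentions L gives: h(app(true, h(pair(S, 7), pair(S, true), pair(false, S))), U, false) = h(T, T, false).
Bind N := leaf(U); no other remaining equation mentions N.
Decompose leaf/1: pair(7, c) = pair(7, S).
Decompose pair/2: 7 = 7,  c = S.
Delete trivial equation 7 = 7.
Bind S := c; substituting into the remaining equation gives: h(app(true, h(pair(c, 7), pair(c, true), pair(false, c))), U, false) = h(T, T, false). Substituting into the earlier binding gives L := h(pair(c, 7), pair(c, true), pair(false, c)).
Decompose h/3: app(true, h(pair(c, 7), pair(c, true), pair(false, c))) = T,  U = T,  false = false.
Bind T := app(true, h(pair(c, 7), pair(c, true), pair(false, c))); substituting into the one remaining equation that mentions T gives: U = app(true, h(pair(c, 7), pair(c, true), pair(false, c))).
Bind U := app(true, h(pair(c, 7), pair(c, true), pair(false, c))); no other remaining equation mentions U. Substituting into the earlier binding gives N := leaf(app(true, h(pair(c, 7), pair(c, true), pair(false, c)))).
Delete trivial equation false = false.
MGU = { L = h(pair(c, 7), pair(c, true), pair(false, c)), N = leaf(app(true, h(pair(c, 7), pair(c, true), pair(false, c)))), S = c, T = app(true, h(pair(c, 7), pair(c, true), pair(false, c))), U = app(true, h(pair(c, 7), pair(c, true), pair(false, c))) }, so U = app(true, h(pair(c, 7), pair(c, true), pair(false, c))).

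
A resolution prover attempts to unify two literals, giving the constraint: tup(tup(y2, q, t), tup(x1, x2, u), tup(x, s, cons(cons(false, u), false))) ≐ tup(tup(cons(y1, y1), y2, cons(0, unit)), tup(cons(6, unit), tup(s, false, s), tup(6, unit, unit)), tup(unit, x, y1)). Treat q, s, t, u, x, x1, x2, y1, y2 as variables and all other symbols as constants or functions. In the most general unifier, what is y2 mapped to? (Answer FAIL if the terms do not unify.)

cons(cons(cons(false, tup(6, unit, unit)), false), cons(cons(false, tup(6, unit, unit)), false))

Decompose tup/3: tup(y2, q, t) ≐ tup(cons(y1, y1), y2, cons(0, unit)),  tup(x1, x2, u) ≐ tup(cons(6, unit), tup(s, false, s), tup(6, unit, unit)),  tup(x, s, cons(cons(false, u), false)) ≐ tup(unit, x, y1).
Decompose tup/3: y2 ≐ cons(y1, y1),  q ≐ y2,  t ≐ cons(0, unit).
Bind y2 := cons(y1, y1); substituting into the one remaining equation that mentions y2 gives: q ≐ cons(y1, y1).
Bind q := cons(y1, y1); no other remaining equation mentions q.
Bind t := cons(0, unit); no other remaining equation mentions t.
Decompose tup/3: x1 ≐ cons(6, unit),  x2 ≐ tup(s, false, s),  u ≐ tup(6, unit, unit).
Bind x1 := cons(6, unit); no other remaining equation mentions x1.
Bind x2 := tup(s, false, s); no other remaining equation mentions x2.
Bind u := tup(6, unit, unit); substituting into the remaining equation gives: tup(x, s, cons(cons(false, tup(6, unit, unit)), false)) ≐ tup(unit, x, y1).
Decompose tup/3: x ≐ unit,  s ≐ x,  cons(cons(false, tup(6, unit, unit)), false) ≐ y1.
Bind x := unit; substituting into the one remaining equation that mentions x gives: s ≐ unit.
Bind s := unit; no other remaining equation mentions s. Substituting into the earlier binding gives x2 := tup(unit, false, unit).
Bind y1 := cons(cons(false, tup(6, unit, unit)), false). Substituting into the earlier bindings gives y2 := cons(cons(cons(false, tup(6, unit, unit)), false), cons(cons(false, tup(6, unit, unit)), false)), q := cons(cons(cons(false, tup(6, unit, unit)), false), cons(cons(false, tup(6, unit, unit)), false)).
MGU = { y2 ↦ cons(cons(cons(false, tup(6, unit, unit)), false), cons(cons(false, tup(6, unit, unit)), false)), q ↦ cons(cons(cons(false, tup(6, unit, unit)), false), cons(cons(false, tup(6, unit, unit)), false)), t ↦ cons(0, unit), x1 ↦ cons(6, unit), x2 ↦ tup(unit, false, unit), u ↦ tup(6, unit, unit), x ↦ unit, s ↦ unit, y1 ↦ cons(cons(false, tup(6, unit, unit)), false) }, so y2 ↦ cons(cons(cons(false, tup(6, unit, unit)), false), cons(cons(false, tup(6, unit, unit)), false)).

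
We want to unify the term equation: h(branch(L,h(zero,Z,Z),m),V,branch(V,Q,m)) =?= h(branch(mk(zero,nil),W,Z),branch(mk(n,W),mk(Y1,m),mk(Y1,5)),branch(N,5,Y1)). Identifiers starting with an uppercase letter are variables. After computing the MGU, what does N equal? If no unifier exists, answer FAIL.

Decompose h/3: branch(L,h(zero,Z,Z),m) =?= branch(mk(zero,nil),W,Z),  V =?= branch(mk(n,W),mk(Y1,m),mk(Y1,5)),  branch(V,Q,m) =?= branch(N,5,Y1).
Decompose branch/3: L =?= mk(zero,nil),  h(zero,Z,Z) =?= W,  m =?= Z.
Bind L := mk(zero,nil); no other remaining equation mentions L.
Bind W := h(zero,Z,Z); substituting into the one remaining equation that mentions W gives: V =?= branch(mk(n,h(zero,Z,Z)),mk(Y1,m),mk(Y1,5)).
Bind Z := m; substituting into the one remaining equation that mentions Z gives: V =?= branch(mk(n,h(zero,m,m)),mk(Y1,m),mk(Y1,5)). Substituting into the earlier binding gives W := h(zero,m,m).
Bind V := branch(mk(n,h(zero,m,m)),mk(Y1,m),mk(Y1,5)); substituting into the remaining equation gives: branch(branch(mk(n,h(zero,m,m)),mk(Y1,m),mk(Y1,5)),Q,m) =?= branch(N,5,Y1).
Decompose branch/3: branch(mk(n,h(zero,m,m)),mk(Y1,m),mk(Y1,5)) =?= N,  Q =?= 5,  m =?= Y1.
Bind N := branch(mk(n,h(zero,m,m)),mk(Y1,m),mk(Y1,5)); no other remaining equation mentions N.
Bind Q := 5; no other remaining equation mentions Q.
Bind Y1 := m. Substituting into the earlier bindings gives V := branch(mk(n,h(zero,m,m)),mk(m,m),mk(m,5)), N := branch(mk(n,h(zero,m,m)),mk(m,m),mk(m,5)).
MGU = { L := mk(zero,nil), W := h(zero,m,m), Z := m, V := branch(mk(n,h(zero,m,m)),mk(m,m),mk(m,5)), N := branch(mk(n,h(zero,m,m)),mk(m,m),mk(m,5)), Q := 5, Y1 := m }, so N := branch(mk(n,h(zero,m,m)),mk(m,m),mk(m,5)).

branch(mk(n,h(zero,m,m)),mk(m,m),mk(m,5))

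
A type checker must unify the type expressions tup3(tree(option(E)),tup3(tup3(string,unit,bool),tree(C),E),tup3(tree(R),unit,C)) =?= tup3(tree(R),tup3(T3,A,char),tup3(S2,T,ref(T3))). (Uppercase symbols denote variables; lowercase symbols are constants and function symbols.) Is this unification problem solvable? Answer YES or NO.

YES

Decompose tup3/3: tree(option(E)) =?= tree(R),  tup3(tup3(string,unit,bool),tree(C),E) =?= tup3(T3,A,char),  tup3(tree(R),unit,C) =?= tup3(S2,T,ref(T3)).
Decompose tree/1: option(E) =?= R.
Bind R := option(E); substituting into the one remaining equation that mentions R gives: tup3(tree(option(E)),unit,C) =?= tup3(S2,T,ref(T3)).
Decompose tup3/3: tup3(string,unit,bool) =?= T3,  tree(C) =?= A,  E =?= char.
Bind T3 := tup3(string,unit,bool); substituting into the one remaining equation that mentions T3 gives: tup3(tree(option(E)),unit,C) =?= tup3(S2,T,ref(tup3(string,unit,bool))).
Bind A := tree(C); no other remaining equation mentions A.
Bind E := char; substituting into the remaining equation gives: tup3(tree(option(char)),unit,C) =?= tup3(S2,T,ref(tup3(string,unit,bool))). Substituting into the earlier binding gives R := option(char).
Decompose tup3/3: tree(option(char)) =?= S2,  unit =?= T,  C =?= ref(tup3(string,unit,bool)).
Bind S2 := tree(option(char)); no other remaining equation mentions S2.
Bind T := unit; no other remaining equation mentions T.
Bind C := ref(tup3(string,unit,bool)). Substituting into the earlier binding gives A := tree(ref(tup3(string,unit,bool))).
No equations remain and no clash or occurs-check failure arose, so a unifier exists.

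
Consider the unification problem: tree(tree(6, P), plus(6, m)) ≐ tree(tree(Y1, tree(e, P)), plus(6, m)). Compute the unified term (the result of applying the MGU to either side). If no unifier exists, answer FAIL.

Decompose tree/2: tree(6, P) ≐ tree(Y1, tree(e, P)),  plus(6, m) ≐ plus(6, m).
Decompose tree/2: 6 ≐ Y1,  P ≐ tree(e, P).
Bind Y1 := 6; no other remaining equation mentions Y1.
Occurs check fails: P occurs in tree(e, P); the equation P ≐ tree(e, P) has no finite solution.

FAIL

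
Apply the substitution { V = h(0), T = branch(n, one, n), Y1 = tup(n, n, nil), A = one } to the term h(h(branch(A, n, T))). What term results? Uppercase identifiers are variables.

h(h(branch(one, n, branch(n, one, n))))

Replace each occurrence of T with branch(n, one, n).
Replace each occurrence of A with one.
Result: h(h(branch(one, n, branch(n, one, n)))).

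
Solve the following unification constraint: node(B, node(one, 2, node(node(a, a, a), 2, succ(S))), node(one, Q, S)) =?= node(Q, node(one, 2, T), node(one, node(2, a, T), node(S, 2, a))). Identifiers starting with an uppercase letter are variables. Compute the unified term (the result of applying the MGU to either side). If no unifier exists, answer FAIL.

FAIL

Decompose node/3: B =?= Q,  node(one, 2, node(node(a, a, a), 2, succ(S))) =?= node(one, 2, T),  node(one, Q, S) =?= node(one, node(2, a, T), node(S, 2, a)).
Bind B := Q; no other remaining equation mentions B.
Decompose node/3: one =?= one,  2 =?= 2,  node(node(a, a, a), 2, succ(S)) =?= T.
Delete trivial equation one =?= one.
Delete trivial equation 2 =?= 2.
Bind T := node(node(a, a, a), 2, succ(S)); substituting into the remaining equation gives: node(one, Q, S) =?= node(one, node(2, a, node(node(a, a, a), 2, succ(S))), node(S, 2, a)).
Decompose node/3: one =?= one,  Q =?= node(2, a, node(node(a, a, a), 2, succ(S))),  S =?= node(S, 2, a).
Delete trivial equation one =?= one.
Bind Q := node(2, a, node(node(a, a, a), 2, succ(S))); no other remaining equation mentions Q. Substituting into the earlier binding gives B := node(2, a, node(node(a, a, a), 2, succ(S))).
Occurs check fails: S occurs in node(S, 2, a); the equation S =?= node(S, 2, a) has no finite solution.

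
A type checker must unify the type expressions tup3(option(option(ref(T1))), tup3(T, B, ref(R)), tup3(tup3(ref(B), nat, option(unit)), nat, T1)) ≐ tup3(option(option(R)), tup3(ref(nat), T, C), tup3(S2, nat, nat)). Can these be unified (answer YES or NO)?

YES

Decompose tup3/3: option(option(ref(T1))) ≐ option(option(R)),  tup3(T, B, ref(R)) ≐ tup3(ref(nat), T, C),  tup3(tup3(ref(B), nat, option(unit)), nat, T1) ≐ tup3(S2, nat, nat).
Decompose option/1: option(ref(T1)) ≐ option(R).
Decompose option/1: ref(T1) ≐ R.
Bind R := ref(T1); substituting into the one remaining equation that mentions R gives: tup3(T, B, ref(ref(T1))) ≐ tup3(ref(nat), T, C).
Decompose tup3/3: T ≐ ref(nat),  B ≐ T,  ref(ref(T1)) ≐ C.
Bind T := ref(nat); substituting into the one remaining equation that mentions T gives: B ≐ ref(nat).
Bind B := ref(nat); substituting into the one remaining equation that mentions B gives: tup3(tup3(ref(ref(nat)), nat, option(unit)), nat, T1) ≐ tup3(S2, nat, nat).
Bind C := ref(ref(T1)); no other remaining equation mentions C.
Decompose tup3/3: tup3(ref(ref(nat)), nat, option(unit)) ≐ S2,  nat ≐ nat,  T1 ≐ nat.
Bind S2 := tup3(ref(ref(nat)), nat, option(unit)); no other remaining equation mentions S2.
Delete trivial equation nat ≐ nat.
Bind T1 := nat. Substituting into the earlier bindings gives R := ref(nat), C := ref(ref(nat)).
No equations remain and no clash or occurs-check failure arose, so a unifier exists.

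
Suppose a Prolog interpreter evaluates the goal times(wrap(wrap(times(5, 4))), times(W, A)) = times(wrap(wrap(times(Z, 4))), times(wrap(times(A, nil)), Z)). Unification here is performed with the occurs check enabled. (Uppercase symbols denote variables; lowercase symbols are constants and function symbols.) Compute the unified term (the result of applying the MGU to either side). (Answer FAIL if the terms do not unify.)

Decompose times/2: wrap(wrap(times(5, 4))) = wrap(wrap(times(Z, 4))),  times(W, A) = times(wrap(times(A, nil)), Z).
Decompose wrap/1: wrap(times(5, 4)) = wrap(times(Z, 4)).
Decompose wrap/1: times(5, 4) = times(Z, 4).
Decompose times/2: 5 = Z,  4 = 4.
Bind Z := 5; substituting into the one remaining equation that mentions Z gives: times(W, A) = times(wrap(times(A, nil)), 5).
Delete trivial equation 4 = 4.
Decompose times/2: W = wrap(times(A, nil)),  A = 5.
Bind W := wrap(times(A, nil)); no other remaining equation mentions W.
Bind A := 5. Substituting into the earlier binding gives W := wrap(times(5, nil)).
Applying the MGU to either side gives times(wrap(wrap(times(5, 4))), times(wrap(times(5, nil)), 5)).

times(wrap(wrap(times(5, 4))), times(wrap(times(5, nil)), 5))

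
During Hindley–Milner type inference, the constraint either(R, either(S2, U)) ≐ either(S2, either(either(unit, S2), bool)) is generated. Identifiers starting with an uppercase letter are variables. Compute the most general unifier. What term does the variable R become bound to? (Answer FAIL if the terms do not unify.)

FAIL

Decompose either/2: R ≐ S2,  either(S2, U) ≐ either(either(unit, S2), bool).
Bind R := S2; no other remaining equation mentions R.
Decompose either/2: S2 ≐ either(unit, S2),  U ≐ bool.
Occurs check fails: S2 occurs in either(unit, S2); the equation S2 ≐ either(unit, S2) has no finite solution.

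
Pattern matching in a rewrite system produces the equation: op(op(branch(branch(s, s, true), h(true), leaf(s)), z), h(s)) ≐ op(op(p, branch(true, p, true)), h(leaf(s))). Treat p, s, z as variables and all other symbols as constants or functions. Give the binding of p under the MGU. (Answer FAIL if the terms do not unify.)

Decompose op/2: op(branch(branch(s, s, true), h(true), leaf(s)), z) ≐ op(p, branch(true, p, true)),  h(s) ≐ h(leaf(s)).
Decompose op/2: branch(branch(s, s, true), h(true), leaf(s)) ≐ p,  z ≐ branch(true, p, true).
Bind p := branch(branch(s, s, true), h(true), leaf(s)); substituting into the one remaining equation that mentions p gives: z ≐ branch(true, branch(branch(s, s, true), h(true), leaf(s)), true).
Bind z := branch(true, branch(branch(s, s, true), h(true), leaf(s)), true); no other remaining equation mentions z.
Decompose h/1: s ≐ leaf(s).
Occurs check fails: s occurs in leaf(s); the equation s ≐ leaf(s) has no finite solution.

FAIL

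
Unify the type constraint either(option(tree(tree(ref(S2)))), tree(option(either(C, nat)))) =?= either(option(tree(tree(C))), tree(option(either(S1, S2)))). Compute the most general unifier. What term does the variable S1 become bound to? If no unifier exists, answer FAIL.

Decompose either/2: option(tree(tree(ref(S2)))) =?= option(tree(tree(C))),  tree(option(either(C, nat))) =?= tree(option(either(S1, S2))).
Decompose option/1: tree(tree(ref(S2))) =?= tree(tree(C)).
Decompose tree/1: tree(ref(S2)) =?= tree(C).
Decompose tree/1: ref(S2) =?= C.
Bind C := ref(S2); substituting into the remaining equation gives: tree(option(either(ref(S2), nat))) =?= tree(option(either(S1, S2))).
Decompose tree/1: option(either(ref(S2), nat)) =?= option(either(S1, S2)).
Decompose option/1: either(ref(S2), nat) =?= either(S1, S2).
Decompose either/2: ref(S2) =?= S1,  nat =?= S2.
Bind S1 := ref(S2); no other remaining equation mentions S1.
Bind S2 := nat. Substituting into the earlier bindings gives C := ref(nat), S1 := ref(nat).
MGU = { C ↦ ref(nat), S1 ↦ ref(nat), S2 ↦ nat }, so S1 ↦ ref(nat).

ref(nat)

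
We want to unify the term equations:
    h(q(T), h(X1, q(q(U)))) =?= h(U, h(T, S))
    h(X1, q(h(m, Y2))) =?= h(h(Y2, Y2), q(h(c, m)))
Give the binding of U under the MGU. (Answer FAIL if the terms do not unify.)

FAIL

Decompose h/2: q(T) =?= U,  h(X1, q(q(U))) =?= h(T, S).
Bind U := q(T); substituting into the one remaining equation that mentions U gives: h(X1, q(q(q(T)))) =?= h(T, S).
Decompose h/2: X1 =?= T,  q(q(q(T))) =?= S.
Bind X1 := T; substituting into the one remaining equation that mentions X1 gives: h(T, q(h(m, Y2))) =?= h(h(Y2, Y2), q(h(c, m))).
Bind S := q(q(q(T))); no other remaining equation mentions S.
Decompose h/2: T =?= h(Y2, Y2),  q(h(m, Y2)) =?= q(h(c, m)).
Bind T := h(Y2, Y2); no other remaining equation mentions T. Substituting into the earlier bindings gives U := q(h(Y2, Y2)), X1 := h(Y2, Y2), S := q(q(q(h(Y2, Y2)))).
Decompose q/1: h(m, Y2) =?= h(c, m).
Decompose h/2: m =?= c,  Y2 =?= m.
Clash: constants m and c differ; no unifier exists.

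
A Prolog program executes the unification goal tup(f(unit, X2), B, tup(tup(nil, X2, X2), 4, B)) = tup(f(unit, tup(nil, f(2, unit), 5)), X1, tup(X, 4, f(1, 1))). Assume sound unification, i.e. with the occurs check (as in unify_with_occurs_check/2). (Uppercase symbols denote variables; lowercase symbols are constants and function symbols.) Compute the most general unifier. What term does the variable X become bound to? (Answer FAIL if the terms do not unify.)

Decompose tup/3: f(unit, X2) = f(unit, tup(nil, f(2, unit), 5)),  B = X1,  tup(tup(nil, X2, X2), 4, B) = tup(X, 4, f(1, 1)).
Decompose f/2: unit = unit,  X2 = tup(nil, f(2, unit), 5).
Delete trivial equation unit = unit.
Bind X2 := tup(nil, f(2, unit), 5); substituting into the one remaining equation that mentions X2 gives: tup(tup(nil, tup(nil, f(2, unit), 5), tup(nil, f(2, unit), 5)), 4, B) = tup(X, 4, f(1, 1)).
Bind B := X1; substituting into the remaining equation gives: tup(tup(nil, tup(nil, f(2, unit), 5), tup(nil, f(2, unit), 5)), 4, X1) = tup(X, 4, f(1, 1)).
Decompose tup/3: tup(nil, tup(nil, f(2, unit), 5), tup(nil, f(2, unit), 5)) = X,  4 = 4,  X1 = f(1, 1).
Bind X := tup(nil, tup(nil, f(2, unit), 5), tup(nil, f(2, unit), 5)); no other remaining equation mentions X.
Delete trivial equation 4 = 4.
Bind X1 := f(1, 1). Substituting into the earlier binding gives B := f(1, 1).
MGU = { X2 = tup(nil, f(2, unit), 5), B = f(1, 1), X = tup(nil, tup(nil, f(2, unit), 5), tup(nil, f(2, unit), 5)), X1 = f(1, 1) }, so X = tup(nil, tup(nil, f(2, unit), 5), tup(nil, f(2, unit), 5)).

tup(nil, tup(nil, f(2, unit), 5), tup(nil, f(2, unit), 5))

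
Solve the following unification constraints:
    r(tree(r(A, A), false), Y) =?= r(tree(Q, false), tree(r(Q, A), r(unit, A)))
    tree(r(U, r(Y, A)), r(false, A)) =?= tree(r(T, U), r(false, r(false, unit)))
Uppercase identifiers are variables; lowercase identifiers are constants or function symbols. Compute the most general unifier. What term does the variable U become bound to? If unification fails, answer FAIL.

Decompose r/2: tree(r(A, A), false) =?= tree(Q, false),  Y =?= tree(r(Q, A), r(unit, A)).
Decompose tree/2: r(A, A) =?= Q,  false =?= false.
Bind Q := r(A, A); substituting into the one remaining equation that mentions Q gives: Y =?= tree(r(r(A, A), A), r(unit, A)).
Delete trivial equation false =?= false.
Bind Y := tree(r(r(A, A), A), r(unit, A)); substituting into the remaining equation gives: tree(r(U, r(tree(r(r(A, A), A), r(unit, A)), A)), r(false, A)) =?= tree(r(T, U), r(false, r(false, unit))).
Decompose tree/2: r(U, r(tree(r(r(A, A), A), r(unit, A)), A)) =?= r(T, U),  r(false, A) =?= r(false, r(false, unit)).
Decompose r/2: U =?= T,  r(tree(r(r(A, A), A), r(unit, A)), A) =?= U.
Bind U := T; substituting into the one remaining equation that mentions U gives: r(tree(r(r(A, A), A), r(unit, A)), A) =?= T.
Bind T := r(tree(r(r(A, A), A), r(unit, A)), A); no other remaining equation mentions T. Substituting into the earlier binding gives U := r(tree(r(r(A, A), A), r(unit, A)), A).
Decompose r/2: false =?= false,  A =?= r(false, unit).
Delete trivial equation false =?= false.
Bind A := r(false, unit). Substituting into the earlier bindings gives Q := r(r(false, unit), r(false, unit)), Y := tree(r(r(r(false, unit), r(false, unit)), r(false, unit)), r(unit, r(false, unit))), U := r(tree(r(r(r(false, unit), r(false, unit)), r(false, unit)), r(unit, r(false, unit))), r(false, unit)), T := r(tree(r(r(r(false, unit), r(false, unit)), r(false, unit)), r(unit, r(false, unit))), r(false, unit)).
MGU = { Q -> r(r(false, unit), r(false, unit)), Y -> tree(r(r(r(false, unit), r(false, unit)), r(false, unit)), r(unit, r(false, unit))), U -> r(tree(r(r(r(false, unit), r(false, unit)), r(false, unit)), r(unit, r(false, unit))), r(false, unit)), T -> r(tree(r(r(r(false, unit), r(false, unit)), r(false, unit)), r(unit, r(false, unit))), r(false, unit)), A -> r(false, unit) }, so U -> r(tree(r(r(r(false, unit), r(false, unit)), r(false, unit)), r(unit, r(false, unit))), r(false, unit)).

r(tree(r(r(r(false, unit), r(false, unit)), r(false, unit)), r(unit, r(false, unit))), r(false, unit))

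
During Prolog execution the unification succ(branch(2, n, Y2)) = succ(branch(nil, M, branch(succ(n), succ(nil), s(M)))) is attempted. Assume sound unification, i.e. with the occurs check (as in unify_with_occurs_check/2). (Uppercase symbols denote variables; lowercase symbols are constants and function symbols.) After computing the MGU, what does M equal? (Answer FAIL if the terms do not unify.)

FAIL

Decompose succ/1: branch(2, n, Y2) = branch(nil, M, branch(succ(n), succ(nil), s(M))).
Decompose branch/3: 2 = nil,  n = M,  Y2 = branch(succ(n), succ(nil), s(M)).
Clash: constants 2 and nil differ; no unifier exists.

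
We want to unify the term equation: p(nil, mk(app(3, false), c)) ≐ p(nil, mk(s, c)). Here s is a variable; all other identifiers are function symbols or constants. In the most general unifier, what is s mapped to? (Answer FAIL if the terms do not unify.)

Decompose p/2: nil ≐ nil,  mk(app(3, false), c) ≐ mk(s, c).
Delete trivial equation nil ≐ nil.
Decompose mk/2: app(3, false) ≐ s,  c ≐ c.
Bind s := app(3, false); no other remaining equation mentions s.
Delete trivial equation c ≐ c.
MGU = { s -> app(3, false) }, so s -> app(3, false).

app(3, false)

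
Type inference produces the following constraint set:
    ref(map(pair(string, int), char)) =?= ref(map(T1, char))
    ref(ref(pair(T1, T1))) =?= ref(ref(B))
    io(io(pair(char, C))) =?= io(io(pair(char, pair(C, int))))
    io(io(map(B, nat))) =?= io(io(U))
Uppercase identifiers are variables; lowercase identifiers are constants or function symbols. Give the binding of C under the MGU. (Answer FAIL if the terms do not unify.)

Decompose ref/1: map(pair(string, int), char) =?= map(T1, char).
Decompose map/2: pair(string, int) =?= T1,  char =?= char.
Bind T1 := pair(string, int); substituting into the one remaining equation that mentions T1 gives: ref(ref(pair(pair(string, int), pair(string, int)))) =?= ref(ref(B)).
Delete trivial equation char =?= char.
Decompose ref/1: ref(pair(pair(string, int), pair(string, int))) =?= ref(B).
Decompose ref/1: pair(pair(string, int), pair(string, int)) =?= B.
Bind B := pair(pair(string, int), pair(string, int)); substituting into the one remaining equation that mentions B gives: io(io(map(pair(pair(string, int), pair(string, int)), nat))) =?= io(io(U)).
Decompose io/1: io(pair(char, C)) =?= io(pair(char, pair(C, int))).
Decompose io/1: pair(char, C) =?= pair(char, pair(C, int)).
Decompose pair/2: char =?= char,  C =?= pair(C, int).
Delete trivial equation char =?= char.
Occurs check fails: C occurs in pair(C, int); the equation C =?= pair(C, int) has no finite solution.

FAIL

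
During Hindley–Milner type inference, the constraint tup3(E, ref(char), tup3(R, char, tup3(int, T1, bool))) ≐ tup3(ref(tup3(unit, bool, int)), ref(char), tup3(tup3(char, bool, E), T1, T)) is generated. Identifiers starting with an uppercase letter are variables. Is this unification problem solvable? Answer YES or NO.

YES

Decompose tup3/3: E ≐ ref(tup3(unit, bool, int)),  ref(char) ≐ ref(char),  tup3(R, char, tup3(int, T1, bool)) ≐ tup3(tup3(char, bool, E), T1, T).
Bind E := ref(tup3(unit, bool, int)); substituting into the one remaining equation that mentions E gives: tup3(R, char, tup3(int, T1, bool)) ≐ tup3(tup3(char, bool, ref(tup3(unit, bool, int))), T1, T).
Delete trivial equation ref(char) ≐ ref(char).
Decompose tup3/3: R ≐ tup3(char, bool, ref(tup3(unit, bool, int))),  char ≐ T1,  tup3(int, T1, bool) ≐ T.
Bind R := tup3(char, bool, ref(tup3(unit, bool, int))); no other remaining equation mentions R.
Bind T1 := char; substituting into the remaining equation gives: tup3(int, char, bool) ≐ T.
Bind T := tup3(int, char, bool).
No equations remain and no clash or occurs-check failure arose, so a unifier exists.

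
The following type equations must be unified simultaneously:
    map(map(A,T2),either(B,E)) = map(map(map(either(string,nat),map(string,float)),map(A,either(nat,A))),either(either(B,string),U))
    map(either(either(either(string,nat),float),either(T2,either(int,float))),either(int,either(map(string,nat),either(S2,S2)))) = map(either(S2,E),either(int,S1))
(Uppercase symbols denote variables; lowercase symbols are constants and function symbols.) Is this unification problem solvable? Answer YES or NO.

NO

Decompose map/2: map(A,T2) = map(map(either(string,nat),map(string,float)),map(A,either(nat,A))),  either(B,E) = either(either(B,string),U).
Decompose map/2: A = map(either(string,nat),map(string,float)),  T2 = map(A,either(nat,A)).
Bind A := map(either(string,nat),map(string,float)); substituting into the one remaining equation that mentions A gives: T2 = map(map(either(string,nat),map(string,float)),either(nat,map(either(string,nat),map(string,float)))).
Bind T2 := map(map(either(string,nat),map(string,float)),either(nat,map(either(string,nat),map(string,float)))); substituting into the one remaining equation that mentions T2 gives: map(either(either(either(string,nat),float),either(map(map(either(string,nat),map(string,float)),either(nat,map(either(string,nat),map(string,float)))),either(int,float))),either(int,either(map(string,nat),either(S2,S2)))) = map(either(S2,E),either(int,S1)).
Decompose either/2: B = either(B,string),  E = U.
Occurs check fails: B occurs in either(B,string); the equation B = either(B,string) has no finite solution.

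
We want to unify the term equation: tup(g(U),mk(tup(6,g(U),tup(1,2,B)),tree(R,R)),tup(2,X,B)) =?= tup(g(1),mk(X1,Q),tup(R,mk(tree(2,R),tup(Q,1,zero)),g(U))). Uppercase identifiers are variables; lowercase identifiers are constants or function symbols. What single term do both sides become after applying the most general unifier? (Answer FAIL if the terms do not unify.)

Decompose tup/3: g(U) =?= g(1),  mk(tup(6,g(U),tup(1,2,B)),tree(R,R)) =?= mk(X1,Q),  tup(2,X,B) =?= tup(R,mk(tree(2,R),tup(Q,1,zero)),g(U)).
Decompose g/1: U =?= 1.
Bind U := 1; substituting into the remaining equations gives: mk(tup(6,g(1),tup(1,2,B)),tree(R,R)) =?= mk(X1,Q),  tup(2,X,B) =?= tup(R,mk(tree(2,R),tup(Q,1,zero)),g(1)).
Decompose mk/2: tup(6,g(1),tup(1,2,B)) =?= X1,  tree(R,R) =?= Q.
Bind X1 := tup(6,g(1),tup(1,2,B)); no other remaining equation mentions X1.
Bind Q := tree(R,R); substituting into the remaining equation gives: tup(2,X,B) =?= tup(R,mk(tree(2,R),tup(tree(R,R),1,zero)),g(1)).
Decompose tup/3: 2 =?= R,  X =?= mk(tree(2,R),tup(tree(R,R),1,zero)),  B =?= g(1).
Bind R := 2; substituting into the one remaining equation that mentions R gives: X =?= mk(tree(2,2),tup(tree(2,2),1,zero)). Substituting into the earlier binding gives Q := tree(2,2).
Bind X := mk(tree(2,2),tup(tree(2,2),1,zero)); no other remaining equation mentions X.
Bind B := g(1). Substituting into the earlier binding gives X1 := tup(6,g(1),tup(1,2,g(1))).
Applying the MGU to either side gives tup(g(1),mk(tup(6,g(1),tup(1,2,g(1))),tree(2,2)),tup(2,mk(tree(2,2),tup(tree(2,2),1,zero)),g(1))).

tup(g(1),mk(tup(6,g(1),tup(1,2,g(1))),tree(2,2)),tup(2,mk(tree(2,2),tup(tree(2,2),1,zero)),g(1)))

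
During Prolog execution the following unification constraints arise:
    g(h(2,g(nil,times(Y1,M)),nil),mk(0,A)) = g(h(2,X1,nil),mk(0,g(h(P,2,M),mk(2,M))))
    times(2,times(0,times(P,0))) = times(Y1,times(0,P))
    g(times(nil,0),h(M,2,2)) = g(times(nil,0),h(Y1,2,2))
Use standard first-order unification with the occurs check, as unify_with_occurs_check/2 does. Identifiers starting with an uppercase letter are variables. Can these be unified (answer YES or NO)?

NO

Decompose g/2: h(2,g(nil,times(Y1,M)),nil) = h(2,X1,nil),  mk(0,A) = mk(0,g(h(P,2,M),mk(2,M))).
Decompose h/3: 2 = 2,  g(nil,times(Y1,M)) = X1,  nil = nil.
Delete trivial equation 2 = 2.
Bind X1 := g(nil,times(Y1,M)); no other remaining equation mentions X1.
Delete trivial equation nil = nil.
Decompose mk/2: 0 = 0,  A = g(h(P,2,M),mk(2,M)).
Delete trivial equation 0 = 0.
Bind A := g(h(P,2,M),mk(2,M)); no other remaining equation mentions A.
Decompose times/2: 2 = Y1,  times(0,times(P,0)) = times(0,P).
Bind Y1 := 2; substituting into the one remaining equation that mentions Y1 gives: g(times(nil,0),h(M,2,2)) = g(times(nil,0),h(2,2,2)). Substituting into the earlier binding gives X1 := g(nil,times(2,M)).
Decompose times/2: 0 = 0,  times(P,0) = P.
Delete trivial equation 0 = 0.
Occurs check fails: P occurs in times(P,0); the equation P = times(P,0) has no finite solution.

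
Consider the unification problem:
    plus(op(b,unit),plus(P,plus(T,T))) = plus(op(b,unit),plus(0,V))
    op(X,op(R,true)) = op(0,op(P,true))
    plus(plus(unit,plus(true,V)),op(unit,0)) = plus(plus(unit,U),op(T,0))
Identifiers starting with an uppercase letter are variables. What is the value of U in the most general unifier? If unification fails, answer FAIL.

plus(true,plus(unit,unit))

Decompose plus/2: op(b,unit) = op(b,unit),  plus(P,plus(T,T)) = plus(0,V).
Delete trivial equation op(b,unit) = op(b,unit).
Decompose plus/2: P = 0,  plus(T,T) = V.
Bind P := 0; substituting into the one remaining equation that mentions P gives: op(X,op(R,true)) = op(0,op(0,true)).
Bind V := plus(T,T); substituting into the one remaining equation that mentions V gives: plus(plus(unit,plus(true,plus(T,T))),op(unit,0)) = plus(plus(unit,U),op(T,0)).
Decompose op/2: X = 0,  op(R,true) = op(0,true).
Bind X := 0; no other remaining equation mentions X.
Decompose op/2: R = 0,  true = true.
Bind R := 0; no other remaining equation mentions R.
Delete trivial equation true = true.
Decompose plus/2: plus(unit,plus(true,plus(T,T))) = plus(unit,U),  op(unit,0) = op(T,0).
Decompose plus/2: unit = unit,  plus(true,plus(T,T)) = U.
Delete trivial equation unit = unit.
Bind U := plus(true,plus(T,T)); no other remaining equation mentions U.
Decompose op/2: unit = T,  0 = 0.
Bind T := unit; no other remaining equation mentions T. Substituting into the earlier bindings gives V := plus(unit,unit), U := plus(true,plus(unit,unit)).
Delete trivial equation 0 = 0.
MGU = { P ↦ 0, V ↦ plus(unit,unit), X ↦ 0, R ↦ 0, U ↦ plus(true,plus(unit,unit)), T ↦ unit }, so U ↦ plus(true,plus(unit,unit)).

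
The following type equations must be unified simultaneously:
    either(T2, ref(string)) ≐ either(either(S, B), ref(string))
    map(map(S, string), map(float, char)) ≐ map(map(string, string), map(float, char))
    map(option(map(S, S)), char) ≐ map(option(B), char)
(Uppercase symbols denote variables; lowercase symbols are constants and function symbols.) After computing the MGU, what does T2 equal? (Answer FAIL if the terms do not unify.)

Decompose either/2: T2 ≐ either(S, B),  ref(string) ≐ ref(string).
Bind T2 := either(S, B); no other remaining equation mentions T2.
Delete trivial equation ref(string) ≐ ref(string).
Decompose map/2: map(S, string) ≐ map(string, string),  map(float, char) ≐ map(float, char).
Decompose map/2: S ≐ string,  string ≐ string.
Bind S := string; substituting into the one remaining equation that mentions S gives: map(option(map(string, string)), char) ≐ map(option(B), char). Substituting into the earlier binding gives T2 := either(string, B).
Delete trivial equation string ≐ string.
Delete trivial equation map(float, char) ≐ map(float, char).
Decompose map/2: option(map(string, string)) ≐ option(B),  char ≐ char.
Decompose option/1: map(string, string) ≐ B.
Bind B := map(string, string); no other remaining equation mentions B. Substituting into the earlier binding gives T2 := either(string, map(string, string)).
Delete trivial equation char ≐ char.
MGU = { T2 -> either(string, map(string, string)), S -> string, B -> map(string, string) }, so T2 -> either(string, map(string, string)).

either(string, map(string, string))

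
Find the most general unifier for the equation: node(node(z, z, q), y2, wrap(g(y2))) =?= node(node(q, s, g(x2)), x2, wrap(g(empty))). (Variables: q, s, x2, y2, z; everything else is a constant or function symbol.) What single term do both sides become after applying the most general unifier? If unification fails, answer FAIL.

node(node(g(empty), g(empty), g(empty)), empty, wrap(g(empty)))

Decompose node/3: node(z, z, q) =?= node(q, s, g(x2)),  y2 =?= x2,  wrap(g(y2)) =?= wrap(g(empty)).
Decompose node/3: z =?= q,  z =?= s,  q =?= g(x2).
Bind z := q; substituting into the one remaining equation that mentions z gives: q =?= s.
Bind q := s; substituting into the one remaining equation that mentions q gives: s =?= g(x2). Substituting into the earlier binding gives z := s.
Bind s := g(x2); no other remaining equation mentions s. Substituting into the earlier bindings gives z := g(x2), q := g(x2).
Bind y2 := x2; substituting into the remaining equation gives: wrap(g(x2)) =?= wrap(g(empty)).
Decompose wrap/1: g(x2) =?= g(empty).
Decompose g/1: x2 =?= empty.
Bind x2 := empty. Substituting into the earlier bindings gives z := g(empty), q := g(empty), s := g(empty), y2 := empty.
Applying the MGU to either side gives node(node(g(empty), g(empty), g(empty)), empty, wrap(g(empty))).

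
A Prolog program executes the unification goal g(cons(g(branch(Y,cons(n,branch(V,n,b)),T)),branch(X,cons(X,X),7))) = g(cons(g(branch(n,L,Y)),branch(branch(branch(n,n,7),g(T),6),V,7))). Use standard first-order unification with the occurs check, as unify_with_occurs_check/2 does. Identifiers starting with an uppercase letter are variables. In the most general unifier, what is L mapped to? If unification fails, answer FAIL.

cons(n,branch(cons(branch(branch(n,n,7),g(n),6),branch(branch(n,n,7),g(n),6)),n,b))

Decompose g/1: cons(g(branch(Y,cons(n,branch(V,n,b)),T)),branch(X,cons(X,X),7)) = cons(g(branch(n,L,Y)),branch(branch(branch(n,n,7),g(T),6),V,7)).
Decompose cons/2: g(branch(Y,cons(n,branch(V,n,b)),T)) = g(branch(n,L,Y)),  branch(X,cons(X,X),7) = branch(branch(branch(n,n,7),g(T),6),V,7).
Decompose g/1: branch(Y,cons(n,branch(V,n,b)),T) = branch(n,L,Y).
Decompose branch/3: Y = n,  cons(n,branch(V,n,b)) = L,  T = Y.
Bind Y := n; substituting into the one remaining equation that mentions Y gives: T = n.
Bind L := cons(n,branch(V,n,b)); no other remaining equation mentions L.
Bind T := n; substituting into the remaining equation gives: branch(X,cons(X,X),7) = branch(branch(branch(n,n,7),g(n),6),V,7).
Decompose branch/3: X = branch(branch(n,n,7),g(n),6),  cons(X,X) = V,  7 = 7.
Bind X := branch(branch(n,n,7),g(n),6); substituting into the one remaining equation that mentions X gives: cons(branch(branch(n,n,7),g(n),6),branch(branch(n,n,7),g(n),6)) = V.
Bind V := cons(branch(branch(n,n,7),g(n),6),branch(branch(n,n,7),g(n),6)); no other remaining equation mentions V. Substituting into the earlier binding gives L := cons(n,branch(cons(branch(branch(n,n,7),g(n),6),branch(branch(n,n,7),g(n),6)),n,b)).
Delete trivial equation 7 = 7.
MGU = { Y ↦ n, L ↦ cons(n,branch(cons(branch(branch(n,n,7),g(n),6),branch(branch(n,n,7),g(n),6)),n,b)), T ↦ n, X ↦ branch(branch(n,n,7),g(n),6), V ↦ cons(branch(branch(n,n,7),g(n),6),branch(branch(n,n,7),g(n),6)) }, so L ↦ cons(n,branch(cons(branch(branch(n,n,7),g(n),6),branch(branch(n,n,7),g(n),6)),n,b)).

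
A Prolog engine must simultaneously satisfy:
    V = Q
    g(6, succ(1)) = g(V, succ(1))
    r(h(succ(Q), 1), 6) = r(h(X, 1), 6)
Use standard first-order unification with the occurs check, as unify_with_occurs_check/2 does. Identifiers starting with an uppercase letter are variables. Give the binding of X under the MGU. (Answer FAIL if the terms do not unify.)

Bind V := Q; substituting into the one remaining equation that mentions V gives: g(6, succ(1)) = g(Q, succ(1)).
Decompose g/2: 6 = Q,  succ(1) = succ(1).
Bind Q := 6; substituting into the one remaining equation that mentions Q gives: r(h(succ(6), 1), 6) = r(h(X, 1), 6). Substituting into the earlier binding gives V := 6.
Delete trivial equation succ(1) = succ(1).
Decompose r/2: h(succ(6), 1) = h(X, 1),  6 = 6.
Decompose h/2: succ(6) = X,  1 = 1.
Bind X := succ(6); no other remaining equation mentions X.
Delete trivial equation 1 = 1.
Delete trivial equation 6 = 6.
MGU = { V = 6, Q = 6, X = succ(6) }, so X = succ(6).

succ(6)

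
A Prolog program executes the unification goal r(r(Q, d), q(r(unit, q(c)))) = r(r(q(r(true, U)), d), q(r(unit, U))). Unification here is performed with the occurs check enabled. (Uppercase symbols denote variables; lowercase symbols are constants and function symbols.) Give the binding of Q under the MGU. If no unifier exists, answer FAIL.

Decompose r/2: r(Q, d) = r(q(r(true, U)), d),  q(r(unit, q(c))) = q(r(unit, U)).
Decompose r/2: Q = q(r(true, U)),  d = d.
Bind Q := q(r(true, U)); no other remaining equation mentions Q.
Delete trivial equation d = d.
Decompose q/1: r(unit, q(c)) = r(unit, U).
Decompose r/2: unit = unit,  q(c) = U.
Delete trivial equation unit = unit.
Bind U := q(c). Substituting into the earlier binding gives Q := q(r(true, q(c))).
MGU = { Q = q(r(true, q(c))), U = q(c) }, so Q = q(r(true, q(c))).

q(r(true, q(c)))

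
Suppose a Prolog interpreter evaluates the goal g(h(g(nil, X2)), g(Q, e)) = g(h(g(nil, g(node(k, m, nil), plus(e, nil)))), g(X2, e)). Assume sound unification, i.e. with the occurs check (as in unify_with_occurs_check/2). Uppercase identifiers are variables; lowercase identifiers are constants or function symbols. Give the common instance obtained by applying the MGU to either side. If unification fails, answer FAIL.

g(h(g(nil, g(node(k, m, nil), plus(e, nil)))), g(g(node(k, m, nil), plus(e, nil)), e))

Decompose g/2: h(g(nil, X2)) = h(g(nil, g(node(k, m, nil), plus(e, nil)))),  g(Q, e) = g(X2, e).
Decompose h/1: g(nil, X2) = g(nil, g(node(k, m, nil), plus(e, nil))).
Decompose g/2: nil = nil,  X2 = g(node(k, m, nil), plus(e, nil)).
Delete trivial equation nil = nil.
Bind X2 := g(node(k, m, nil), plus(e, nil)); substituting into the remaining equation gives: g(Q, e) = g(g(node(k, m, nil), plus(e, nil)), e).
Decompose g/2: Q = g(node(k, m, nil), plus(e, nil)),  e = e.
Bind Q := g(node(k, m, nil), plus(e, nil)); no other remaining equation mentions Q.
Delete trivial equation e = e.
Applying the MGU to either side gives g(h(g(nil, g(node(k, m, nil), plus(e, nil)))), g(g(node(k, m, nil), plus(e, nil)), e)).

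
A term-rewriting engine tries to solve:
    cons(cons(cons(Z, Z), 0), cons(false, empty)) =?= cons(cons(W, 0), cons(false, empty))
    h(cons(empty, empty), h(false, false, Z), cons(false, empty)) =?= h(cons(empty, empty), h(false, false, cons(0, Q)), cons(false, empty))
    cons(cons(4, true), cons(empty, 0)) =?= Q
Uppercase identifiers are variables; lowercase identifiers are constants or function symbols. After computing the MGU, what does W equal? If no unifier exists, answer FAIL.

cons(cons(0, cons(cons(4, true), cons(empty, 0))), cons(0, cons(cons(4, true), cons(empty, 0))))

Decompose cons/2: cons(cons(Z, Z), 0) =?= cons(W, 0),  cons(false, empty) =?= cons(false, empty).
Decompose cons/2: cons(Z, Z) =?= W,  0 =?= 0.
Bind W := cons(Z, Z); no other remaining equation mentions W.
Delete trivial equation 0 =?= 0.
Delete trivial equation cons(false, empty) =?= cons(false, empty).
Decompose h/3: cons(empty, empty) =?= cons(empty, empty),  h(false, false, Z) =?= h(false, false, cons(0, Q)),  cons(false, empty) =?= cons(false, empty).
Delete trivial equation cons(empty, empty) =?= cons(empty, empty).
Decompose h/3: false =?= false,  false =?= false,  Z =?= cons(0, Q).
Delete trivial equation false =?= false.
Delete trivial equation false =?= false.
Bind Z := cons(0, Q); no other remaining equation mentions Z. Substituting into the earlier binding gives W := cons(cons(0, Q), cons(0, Q)).
Delete trivial equation cons(false, empty) =?= cons(false, empty).
Bind Q := cons(cons(4, true), cons(empty, 0)). Substituting into the earlier bindings gives W := cons(cons(0, cons(cons(4, true), cons(empty, 0))), cons(0, cons(cons(4, true), cons(empty, 0)))), Z := cons(0, cons(cons(4, true), cons(empty, 0))).
MGU = { W ↦ cons(cons(0, cons(cons(4, true), cons(empty, 0))), cons(0, cons(cons(4, true), cons(empty, 0)))), Z ↦ cons(0, cons(cons(4, true), cons(empty, 0))), Q ↦ cons(cons(4, true), cons(empty, 0)) }, so W ↦ cons(cons(0, cons(cons(4, true), cons(empty, 0))), cons(0, cons(cons(4, true), cons(empty, 0)))).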